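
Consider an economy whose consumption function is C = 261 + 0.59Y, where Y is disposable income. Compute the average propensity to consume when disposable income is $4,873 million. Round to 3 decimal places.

APC = 0.644

C = 261 + 0.59(4873) = 3136.07
APC = C/Y = 3136.07/4873 = 0.644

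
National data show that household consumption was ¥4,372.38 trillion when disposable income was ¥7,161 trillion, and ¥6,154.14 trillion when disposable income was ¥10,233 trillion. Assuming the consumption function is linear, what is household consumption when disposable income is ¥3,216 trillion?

MPC = (6154.14 − 4372.38)/(10233 − 7161) = 1781.76/3072 = 0.58
a = 4372.38 − 0.58(7161) = 4372.38 − 4153.38 = 219
C = 219 + 0.58(3216) = 219 + 1865.28 = 2084.28

C = 2084.28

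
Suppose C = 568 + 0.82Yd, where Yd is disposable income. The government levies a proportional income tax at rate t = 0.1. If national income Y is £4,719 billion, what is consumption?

Yd = (1 − 0.1)(4719) = 0.9(4719) = 4247.1
C = 568 + 0.82(4247.1) = 568 + 3482.622 = 4050.622

C = 4050.622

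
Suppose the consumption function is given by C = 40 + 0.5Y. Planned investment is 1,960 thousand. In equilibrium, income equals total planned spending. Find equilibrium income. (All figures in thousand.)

Y = 4000

Y = C + I = 40 + 0.5Y + 1960
Y − 0.5Y = 2000
0.5Y = 2000, so Y = 2000/0.5 = 4000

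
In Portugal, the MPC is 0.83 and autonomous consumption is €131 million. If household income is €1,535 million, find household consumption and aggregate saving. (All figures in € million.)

C = 1405.05; S = 129.95

C = 131 + 0.83(1535) = 131 + 1274.05 = 1405.05
S = Y − C = 1535 − 1405.05 = 129.95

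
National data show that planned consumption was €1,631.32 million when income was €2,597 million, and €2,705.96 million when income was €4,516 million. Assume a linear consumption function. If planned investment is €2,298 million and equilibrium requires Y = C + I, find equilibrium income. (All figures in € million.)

Y = 5625

MPC = (2705.96 − 1631.32)/(4516 − 2597) = 1074.64/1919 = 0.56
a = 1631.32 − 0.56(2597) = 177
Equilibrium: Y = 177 + 0.56Y + 2298
0.44Y = 2475, so Y = 2475/0.44 = 5625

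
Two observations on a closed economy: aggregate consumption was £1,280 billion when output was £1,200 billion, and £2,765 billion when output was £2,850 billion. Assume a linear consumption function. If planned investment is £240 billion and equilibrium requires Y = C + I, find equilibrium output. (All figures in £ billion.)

MPC = (2765 − 1280)/(2850 − 1200) = 1485/1650 = 0.9
a = 1280 − 0.9(1200) = 200
Equilibrium: Y = 200 + 0.9Y + 240
0.1Y = 440, so Y = 440/0.1 = 4400

Y = 4400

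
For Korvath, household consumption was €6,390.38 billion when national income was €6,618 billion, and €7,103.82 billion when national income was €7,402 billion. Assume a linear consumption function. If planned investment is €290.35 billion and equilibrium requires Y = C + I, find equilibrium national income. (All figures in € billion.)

MPC = (7103.82 − 6390.38)/(7402 − 6618) = 713.44/784 = 0.91
a = 6390.38 − 0.91(6618) = 368
Equilibrium: Y = 368 + 0.91Y + 290.35
0.09Y = 658.35, so Y = 658.35/0.09 = 7315

Y = 7315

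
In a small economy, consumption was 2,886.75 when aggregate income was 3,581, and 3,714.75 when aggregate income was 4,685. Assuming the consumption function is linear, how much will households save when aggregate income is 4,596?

S = 948

MPC = (3714.75 − 2886.75)/(4685 − 3581) = 828/1104 = 0.75
a = 2886.75 − 0.75(3581) = 2886.75 − 2685.75 = 201
C = 201 + 0.75(4596) = 3648
S = 4596 − 3648 = 948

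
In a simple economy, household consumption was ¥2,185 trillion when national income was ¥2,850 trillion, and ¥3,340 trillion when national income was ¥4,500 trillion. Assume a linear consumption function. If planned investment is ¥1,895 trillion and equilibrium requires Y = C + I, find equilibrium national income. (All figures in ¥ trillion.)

MPC = (3340 − 2185)/(4500 − 2850) = 1155/1650 = 0.7
a = 2185 − 0.7(2850) = 190
Equilibrium: Y = 190 + 0.7Y + 1895
0.3Y = 2085, so Y = 2085/0.3 = 6950

Y = 6950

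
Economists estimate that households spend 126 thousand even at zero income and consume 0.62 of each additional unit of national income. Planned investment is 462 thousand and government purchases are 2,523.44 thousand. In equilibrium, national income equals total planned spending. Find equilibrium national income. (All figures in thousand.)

Y = C + I + G = 126 + 0.62Y + 462 + 2523.44
Y − 0.62Y = 3111.44
0.38Y = 3111.44, so Y = 3111.44/0.38 = 8188

Y = 8188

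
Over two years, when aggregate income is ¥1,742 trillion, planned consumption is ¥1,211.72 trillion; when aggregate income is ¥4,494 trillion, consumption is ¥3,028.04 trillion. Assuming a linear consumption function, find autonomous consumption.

a = 62

MPC = ΔC/ΔY = (3028.04 − 1211.72)/(4494 − 1742) = 1816.32/2752 = 0.66
a = C − MPC·Y = 1211.72 − 0.66(1742) = 1211.72 − 1149.72 = 62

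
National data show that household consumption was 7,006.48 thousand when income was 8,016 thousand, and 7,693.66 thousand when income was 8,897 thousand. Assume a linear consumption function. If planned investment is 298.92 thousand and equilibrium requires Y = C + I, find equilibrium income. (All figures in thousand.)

MPC = (7693.66 − 7006.48)/(8897 − 8016) = 687.18/881 = 0.78
a = 7006.48 − 0.78(8016) = 754
Equilibrium: Y = 754 + 0.78Y + 298.92
0.22Y = 1052.92, so Y = 1052.92/0.22 = 4786

Y = 4786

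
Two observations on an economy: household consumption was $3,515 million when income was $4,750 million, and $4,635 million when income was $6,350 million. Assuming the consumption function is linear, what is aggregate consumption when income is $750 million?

MPC = (4635 − 3515)/(6350 − 4750) = 1120/1600 = 0.7
a = 3515 − 0.7(4750) = 3515 − 3325 = 190
C = 190 + 0.7(750) = 190 + 525 = 715

C = 715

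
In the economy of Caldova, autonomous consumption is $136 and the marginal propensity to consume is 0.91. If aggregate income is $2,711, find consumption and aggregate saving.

C = 2603.01; S = 107.99

C = 136 + 0.91(2711) = 136 + 2467.01 = 2603.01
S = Y − C = 2711 − 2603.01 = 107.99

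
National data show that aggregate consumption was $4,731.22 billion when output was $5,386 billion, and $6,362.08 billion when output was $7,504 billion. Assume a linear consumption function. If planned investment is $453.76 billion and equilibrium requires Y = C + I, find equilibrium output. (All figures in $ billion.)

MPC = (6362.08 − 4731.22)/(7504 − 5386) = 1630.86/2118 = 0.77
a = 4731.22 − 0.77(5386) = 584
Equilibrium: Y = 584 + 0.77Y + 453.76
0.23Y = 1037.76, so Y = 1037.76/0.23 = 4512

Y = 4512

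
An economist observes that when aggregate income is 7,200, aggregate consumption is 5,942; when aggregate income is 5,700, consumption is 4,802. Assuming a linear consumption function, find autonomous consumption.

MPC = ΔC/ΔY = (5942 − 4802)/(7200 − 5700) = 1140/1500 = 0.76
a = C − MPC·Y = 4802 − 0.76(5700) = 4802 − 4332 = 470

a = 470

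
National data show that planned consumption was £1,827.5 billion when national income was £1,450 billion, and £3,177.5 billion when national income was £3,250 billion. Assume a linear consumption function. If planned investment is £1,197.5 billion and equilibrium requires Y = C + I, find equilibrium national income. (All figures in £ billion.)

MPC = (3177.5 − 1827.5)/(3250 − 1450) = 1350/1800 = 0.75
a = 1827.5 − 0.75(1450) = 740
Equilibrium: Y = 740 + 0.75Y + 1197.5
0.25Y = 1937.5, so Y = 1937.5/0.25 = 7750

Y = 7750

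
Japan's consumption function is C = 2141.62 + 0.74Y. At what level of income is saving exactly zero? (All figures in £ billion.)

Y = 8237

At break-even, C = Y: 2141.62 + 0.74Y = Y
0.26Y = 2141.62, so Y = 2141.62/0.26 = 8237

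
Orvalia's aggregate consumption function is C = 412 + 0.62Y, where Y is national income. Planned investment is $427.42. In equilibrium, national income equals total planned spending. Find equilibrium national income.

Y = C + I = 412 + 0.62Y + 427.42
Y − 0.62Y = 839.42
0.38Y = 839.42, so Y = 839.42/0.38 = 2209

Y = 2209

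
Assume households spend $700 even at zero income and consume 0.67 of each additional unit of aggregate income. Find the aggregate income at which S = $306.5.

S = Y − C = -700 + 0.33Y
-700 + 0.33Y = 306.5, so 0.33Y = 1006.5 and Y = 3050

Y = 3050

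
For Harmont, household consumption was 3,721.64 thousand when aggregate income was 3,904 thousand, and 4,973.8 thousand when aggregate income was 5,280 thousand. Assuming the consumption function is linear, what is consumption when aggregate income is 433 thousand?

C = 563.03

MPC = (4973.8 − 3721.64)/(5280 − 3904) = 1252.16/1376 = 0.91
a = 3721.64 − 0.91(3904) = 3721.64 − 3552.64 = 169
C = 169 + 0.91(433) = 169 + 394.03 = 563.03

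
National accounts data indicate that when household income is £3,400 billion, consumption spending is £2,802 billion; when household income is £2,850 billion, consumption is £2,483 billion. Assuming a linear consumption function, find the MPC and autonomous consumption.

MPC = 0.58; a = 830

MPC = ΔC/ΔY = (2802 − 2483)/(3400 − 2850) = 319/550 = 0.58
a = C − MPC·Y = 2483 − 0.58(2850) = 2483 − 1653 = 830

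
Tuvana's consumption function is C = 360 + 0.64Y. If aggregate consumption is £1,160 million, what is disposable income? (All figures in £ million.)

Y = 1250

360 + 0.64Y = 1160
0.64Y = 800, so Y = 800/0.64 = 1250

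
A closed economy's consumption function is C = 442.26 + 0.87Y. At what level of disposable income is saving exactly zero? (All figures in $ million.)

Y = 3402

At break-even, C = Y: 442.26 + 0.87Y = Y
0.13Y = 442.26, so Y = 442.26/0.13 = 3402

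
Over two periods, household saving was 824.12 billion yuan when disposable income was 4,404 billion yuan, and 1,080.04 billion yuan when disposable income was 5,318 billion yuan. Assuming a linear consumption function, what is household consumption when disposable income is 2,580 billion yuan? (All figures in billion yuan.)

C = 2266.6

MPS = ΔS/ΔY = (1080.04 − 824.12)/(5318 − 4404) = 255.92/914 = 0.28
MPC = 1 − MPS = 0.72
Autonomous saving = 824.12 − 0.28(4404) = -409, so a = 409
C = 409 + 0.72(2580) = 409 + 1857.6 = 2266.6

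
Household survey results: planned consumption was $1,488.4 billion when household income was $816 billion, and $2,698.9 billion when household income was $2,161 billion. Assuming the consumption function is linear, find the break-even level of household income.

MPC = (2698.9 − 1488.4)/(2161 − 816) = 1210.5/1345 = 0.9
a = 1488.4 − 0.9(816) = 1488.4 − 734.4 = 754
Break-even: Y = a/(1−MPC) = 754/0.1 = 7540

Y = 7540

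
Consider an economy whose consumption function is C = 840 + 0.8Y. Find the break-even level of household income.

Y = 4200

At break-even, C = Y: 840 + 0.8Y = Y
0.2Y = 840, so Y = 840/0.2 = 4200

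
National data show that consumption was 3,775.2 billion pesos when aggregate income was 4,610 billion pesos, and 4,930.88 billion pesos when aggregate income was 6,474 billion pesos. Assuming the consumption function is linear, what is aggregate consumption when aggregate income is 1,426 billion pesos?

MPC = (4930.88 − 3775.2)/(6474 − 4610) = 1155.68/1864 = 0.62
a = 3775.2 − 0.62(4610) = 3775.2 − 2858.2 = 917
C = 917 + 0.62(1426) = 917 + 884.12 = 1801.12

C = 1801.12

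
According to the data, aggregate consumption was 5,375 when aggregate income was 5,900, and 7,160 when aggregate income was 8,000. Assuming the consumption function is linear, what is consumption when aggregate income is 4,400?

C = 4100

MPC = (7160 − 5375)/(8000 − 5900) = 1785/2100 = 0.85
a = 5375 − 0.85(5900) = 5375 − 5015 = 360
C = 360 + 0.85(4400) = 360 + 3740 = 4100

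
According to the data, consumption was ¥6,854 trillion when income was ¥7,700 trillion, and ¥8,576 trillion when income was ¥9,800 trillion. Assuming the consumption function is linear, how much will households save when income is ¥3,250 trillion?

S = 45

MPC = (8576 − 6854)/(9800 − 7700) = 1722/2100 = 0.82
a = 6854 − 0.82(7700) = 6854 − 6314 = 540
C = 540 + 0.82(3250) = 3205
S = 3250 − 3205 = 45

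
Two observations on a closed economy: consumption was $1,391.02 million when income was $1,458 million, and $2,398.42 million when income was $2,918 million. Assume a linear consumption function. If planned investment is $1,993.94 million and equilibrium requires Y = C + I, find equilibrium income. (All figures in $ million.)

Y = 7674

MPC = (2398.42 − 1391.02)/(2918 − 1458) = 1007.4/1460 = 0.69
a = 1391.02 − 0.69(1458) = 385
Equilibrium: Y = 385 + 0.69Y + 1993.94
0.31Y = 2378.94, so Y = 2378.94/0.31 = 7674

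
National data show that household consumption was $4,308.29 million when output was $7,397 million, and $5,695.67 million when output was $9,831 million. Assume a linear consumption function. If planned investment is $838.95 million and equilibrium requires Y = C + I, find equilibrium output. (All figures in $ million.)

MPC = (5695.67 − 4308.29)/(9831 − 7397) = 1387.38/2434 = 0.57
a = 4308.29 − 0.57(7397) = 92
Equilibrium: Y = 92 + 0.57Y + 838.95
0.43Y = 930.95, so Y = 930.95/0.43 = 2165

Y = 2165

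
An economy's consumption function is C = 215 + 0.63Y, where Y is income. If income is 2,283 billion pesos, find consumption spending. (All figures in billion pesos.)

C = 215 + 0.63(2283) = 215 + 1438.29 = 1653.29

C = 1653.29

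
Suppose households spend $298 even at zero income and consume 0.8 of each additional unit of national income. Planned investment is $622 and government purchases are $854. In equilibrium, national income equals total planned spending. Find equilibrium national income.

Y = 8870

Y = C + I + G = 298 + 0.8Y + 622 + 854
Y − 0.8Y = 1774
0.2Y = 1774, so Y = 1774/0.2 = 8870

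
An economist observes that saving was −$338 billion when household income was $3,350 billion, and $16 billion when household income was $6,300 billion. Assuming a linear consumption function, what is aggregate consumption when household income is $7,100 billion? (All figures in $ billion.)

C = 6988

MPS = ΔS/ΔY = (16 − (-338))/(6300 − 3350) = 354/2950 = 0.12
MPC = 1 − MPS = 0.88
Autonomous saving = -338 − 0.12(3350) = -740, so a = 740
C = 740 + 0.88(7100) = 740 + 6248 = 6988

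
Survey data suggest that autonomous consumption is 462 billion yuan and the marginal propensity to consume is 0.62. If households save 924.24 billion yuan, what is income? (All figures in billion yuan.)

Y = 3648

S = Y − C = -462 + 0.38Y
-462 + 0.38Y = 924.24, so 0.38Y = 1386.24 and Y = 3648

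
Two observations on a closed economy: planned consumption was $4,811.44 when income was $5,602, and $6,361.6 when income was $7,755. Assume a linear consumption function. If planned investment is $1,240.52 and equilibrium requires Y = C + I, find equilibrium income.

MPC = (6361.6 − 4811.44)/(7755 − 5602) = 1550.16/2153 = 0.72
a = 4811.44 − 0.72(5602) = 778
Equilibrium: Y = 778 + 0.72Y + 1240.52
0.28Y = 2018.52, so Y = 2018.52/0.28 = 7209

Y = 7209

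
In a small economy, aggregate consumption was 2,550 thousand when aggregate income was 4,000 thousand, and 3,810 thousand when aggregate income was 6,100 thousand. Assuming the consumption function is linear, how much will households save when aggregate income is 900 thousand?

MPC = (3810 − 2550)/(6100 − 4000) = 1260/2100 = 0.6
a = 2550 − 0.6(4000) = 2550 − 2400 = 150
C = 150 + 0.6(900) = 690
S = 900 − 690 = 210

S = 210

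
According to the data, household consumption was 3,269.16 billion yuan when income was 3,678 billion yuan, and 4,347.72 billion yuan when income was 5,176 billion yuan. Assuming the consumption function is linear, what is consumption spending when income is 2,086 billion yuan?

MPC = (4347.72 − 3269.16)/(5176 − 3678) = 1078.56/1498 = 0.72
a = 3269.16 − 0.72(3678) = 3269.16 − 2648.16 = 621
C = 621 + 0.72(2086) = 621 + 1501.92 = 2122.92

C = 2122.92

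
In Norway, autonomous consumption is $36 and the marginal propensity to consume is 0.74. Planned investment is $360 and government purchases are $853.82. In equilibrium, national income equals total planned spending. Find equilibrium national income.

Y = 4807

Y = C + I + G = 36 + 0.74Y + 360 + 853.82
Y − 0.74Y = 1249.82
0.26Y = 1249.82, so Y = 1249.82/0.26 = 4807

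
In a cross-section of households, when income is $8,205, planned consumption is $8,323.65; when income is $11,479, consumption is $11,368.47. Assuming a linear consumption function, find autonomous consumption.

a = 693

MPC = ΔC/ΔY = (11368.47 − 8323.65)/(11479 − 8205) = 3044.82/3274 = 0.93
a = C − MPC·Y = 8323.65 − 0.93(8205) = 8323.65 − 7630.65 = 693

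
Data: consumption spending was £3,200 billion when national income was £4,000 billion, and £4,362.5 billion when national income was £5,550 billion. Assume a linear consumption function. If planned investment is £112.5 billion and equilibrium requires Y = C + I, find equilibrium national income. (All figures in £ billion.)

MPC = (4362.5 − 3200)/(5550 − 4000) = 1162.5/1550 = 0.75
a = 3200 − 0.75(4000) = 200
Equilibrium: Y = 200 + 0.75Y + 112.5
0.25Y = 312.5, so Y = 312.5/0.25 = 1250

Y = 1250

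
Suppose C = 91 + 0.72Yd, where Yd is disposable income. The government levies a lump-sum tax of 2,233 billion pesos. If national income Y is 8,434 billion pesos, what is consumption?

Yd = Y − T = 8434 − 2233 = 6201
C = 91 + 0.72(6201) = 91 + 4464.72 = 4555.72

C = 4555.72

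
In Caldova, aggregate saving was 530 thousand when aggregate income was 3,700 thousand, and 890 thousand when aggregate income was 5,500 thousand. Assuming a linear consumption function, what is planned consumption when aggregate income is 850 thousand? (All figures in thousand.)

MPS = ΔS/ΔY = (890 − 530)/(5500 − 3700) = 360/1800 = 0.2
MPC = 1 − MPS = 0.8
Autonomous saving = 530 − 0.2(3700) = -210, so a = 210
C = 210 + 0.8(850) = 210 + 680 = 890

C = 890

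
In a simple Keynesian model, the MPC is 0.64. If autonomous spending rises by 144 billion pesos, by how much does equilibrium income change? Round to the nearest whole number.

The multiplier is 1/(1 − MPC) = 1/0.36.
ΔY = 144/0.36 = 400.00 ≈ 400

ΔY ≈ 400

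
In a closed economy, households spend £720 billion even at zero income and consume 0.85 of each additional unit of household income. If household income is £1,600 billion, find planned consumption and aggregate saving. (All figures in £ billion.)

C = 720 + 0.85(1600) = 720 + 1360 = 2080
S = Y − C = 1600 − 2080 = -480

C = 2080; S = -480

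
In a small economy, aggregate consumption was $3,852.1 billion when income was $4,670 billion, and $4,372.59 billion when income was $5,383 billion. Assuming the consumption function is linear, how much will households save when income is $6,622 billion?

MPC = (4372.59 − 3852.1)/(5383 − 4670) = 520.49/713 = 0.73
a = 3852.1 − 0.73(4670) = 3852.1 − 3409.1 = 443
C = 443 + 0.73(6622) = 5277.06
S = 6622 − 5277.06 = 1344.94

S = 1344.94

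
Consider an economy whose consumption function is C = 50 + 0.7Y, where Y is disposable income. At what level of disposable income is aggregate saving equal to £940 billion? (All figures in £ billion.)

Y = 3300

S = Y − C = -50 + 0.3Y
-50 + 0.3Y = 940, so 0.3Y = 990 and Y = 3300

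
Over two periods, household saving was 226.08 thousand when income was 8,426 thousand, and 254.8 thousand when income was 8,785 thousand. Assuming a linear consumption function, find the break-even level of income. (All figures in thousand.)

Y = 5600

MPS = ΔS/ΔY = (254.8 − 226.08)/(8785 − 8426) = 28.72/359 = 0.08
MPC = 1 − MPS = 0.92
From S(8426) = 226.08: −a + 0.08(8426) = 226.08, so a = 674.08 − 226.08 = 448
Break-even (S = 0): Y = a/MPS = 448/0.08 = 5600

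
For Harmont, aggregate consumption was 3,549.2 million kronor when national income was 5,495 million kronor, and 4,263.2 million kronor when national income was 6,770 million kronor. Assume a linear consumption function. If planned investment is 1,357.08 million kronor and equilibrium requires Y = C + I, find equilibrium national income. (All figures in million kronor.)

Y = 4157

MPC = (4263.2 − 3549.2)/(6770 − 5495) = 714/1275 = 0.56
a = 3549.2 − 0.56(5495) = 472
Equilibrium: Y = 472 + 0.56Y + 1357.08
0.44Y = 1829.08, so Y = 1829.08/0.44 = 4157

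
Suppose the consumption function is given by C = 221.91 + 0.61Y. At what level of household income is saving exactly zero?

At break-even, C = Y: 221.91 + 0.61Y = Y
0.39Y = 221.91, so Y = 221.91/0.39 = 569

Y = 569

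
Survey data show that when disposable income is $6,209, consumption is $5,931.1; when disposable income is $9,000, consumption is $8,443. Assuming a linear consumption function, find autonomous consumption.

a = 343

MPC = ΔC/ΔY = (8443 − 5931.1)/(9000 − 6209) = 2511.9/2791 = 0.9
a = C − MPC·Y = 5931.1 − 0.9(6209) = 5931.1 − 5588.1 = 343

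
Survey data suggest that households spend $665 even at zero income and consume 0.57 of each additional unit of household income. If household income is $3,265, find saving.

C = 665 + 0.57(3265) = 665 + 1861.05 = 2526.05
S = Y − C = 3265 − 2526.05 = 738.95

S = 738.95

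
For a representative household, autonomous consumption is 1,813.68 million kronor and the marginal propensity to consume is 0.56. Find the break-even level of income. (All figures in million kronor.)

Y = 4122

At break-even, C = Y: 1813.68 + 0.56Y = Y
0.44Y = 1813.68, so Y = 1813.68/0.44 = 4122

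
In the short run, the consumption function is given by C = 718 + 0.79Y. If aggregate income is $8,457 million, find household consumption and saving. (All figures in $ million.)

C = 718 + 0.79(8457) = 718 + 6681.03 = 7399.03
S = Y − C = 8457 − 7399.03 = 1057.97

C = 7399.03; S = 1057.97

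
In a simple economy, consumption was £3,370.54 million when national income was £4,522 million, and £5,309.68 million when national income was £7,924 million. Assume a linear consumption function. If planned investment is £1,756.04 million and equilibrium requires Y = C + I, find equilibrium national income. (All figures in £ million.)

MPC = (5309.68 − 3370.54)/(7924 − 4522) = 1939.14/3402 = 0.57
a = 3370.54 − 0.57(4522) = 793
Equilibrium: Y = 793 + 0.57Y + 1756.04
0.43Y = 2549.04, so Y = 2549.04/0.43 = 5928

Y = 5928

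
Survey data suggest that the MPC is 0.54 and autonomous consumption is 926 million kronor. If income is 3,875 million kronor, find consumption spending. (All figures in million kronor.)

C = 3018.5

C = 926 + 0.54(3875) = 926 + 2092.5 = 3018.5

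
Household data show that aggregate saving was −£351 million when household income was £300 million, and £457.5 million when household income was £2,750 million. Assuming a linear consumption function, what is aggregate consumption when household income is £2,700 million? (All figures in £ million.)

C = 2259

MPS = ΔS/ΔY = (457.5 − (-351))/(2750 − 300) = 808.5/2450 = 0.33
MPC = 1 − MPS = 0.67
Autonomous saving = -351 − 0.33(300) = -450, so a = 450
C = 450 + 0.67(2700) = 450 + 1809 = 2259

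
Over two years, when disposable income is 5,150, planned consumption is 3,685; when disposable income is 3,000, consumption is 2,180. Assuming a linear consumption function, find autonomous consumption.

a = 80

MPC = ΔC/ΔY = (3685 − 2180)/(5150 − 3000) = 1505/2150 = 0.7
a = C − MPC·Y = 2180 − 0.7(3000) = 2180 − 2100 = 80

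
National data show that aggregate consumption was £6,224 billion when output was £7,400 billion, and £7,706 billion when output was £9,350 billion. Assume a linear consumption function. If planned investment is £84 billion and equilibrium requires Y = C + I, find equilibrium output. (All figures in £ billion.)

MPC = (7706 − 6224)/(9350 − 7400) = 1482/1950 = 0.76
a = 6224 − 0.76(7400) = 600
Equilibrium: Y = 600 + 0.76Y + 84
0.24Y = 684, so Y = 684/0.24 = 2850

Y = 2850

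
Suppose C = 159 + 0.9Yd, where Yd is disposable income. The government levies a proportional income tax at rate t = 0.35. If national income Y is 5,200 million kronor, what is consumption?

C = 3201

Yd = (1 − 0.35)(5200) = 0.65(5200) = 3380
C = 159 + 0.9(3380) = 159 + 3042 = 3201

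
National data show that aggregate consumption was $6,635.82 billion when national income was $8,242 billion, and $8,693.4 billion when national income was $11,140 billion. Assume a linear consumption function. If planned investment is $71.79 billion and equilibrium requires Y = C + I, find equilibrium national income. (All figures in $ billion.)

Y = 2951

MPC = (8693.4 − 6635.82)/(11140 − 8242) = 2057.58/2898 = 0.71
a = 6635.82 − 0.71(8242) = 784
Equilibrium: Y = 784 + 0.71Y + 71.79
0.29Y = 855.79, so Y = 855.79/0.29 = 2951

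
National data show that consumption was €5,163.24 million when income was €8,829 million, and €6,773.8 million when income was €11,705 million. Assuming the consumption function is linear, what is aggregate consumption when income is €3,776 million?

MPC = (6773.8 − 5163.24)/(11705 − 8829) = 1610.56/2876 = 0.56
a = 5163.24 − 0.56(8829) = 5163.24 − 4944.24 = 219
C = 219 + 0.56(3776) = 219 + 2114.56 = 2333.56

C = 2333.56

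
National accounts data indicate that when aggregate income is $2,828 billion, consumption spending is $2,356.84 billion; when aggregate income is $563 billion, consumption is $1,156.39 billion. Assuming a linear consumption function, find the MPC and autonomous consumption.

MPC = 0.53; a = 858

MPC = ΔC/ΔY = (2356.84 − 1156.39)/(2828 − 563) = 1200.45/2265 = 0.53
a = C − MPC·Y = 1156.39 − 0.53(563) = 1156.39 − 298.39 = 858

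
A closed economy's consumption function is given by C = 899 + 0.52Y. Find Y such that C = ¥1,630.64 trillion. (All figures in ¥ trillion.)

899 + 0.52Y = 1630.64
0.52Y = 731.64, so Y = 731.64/0.52 = 1407

Y = 1407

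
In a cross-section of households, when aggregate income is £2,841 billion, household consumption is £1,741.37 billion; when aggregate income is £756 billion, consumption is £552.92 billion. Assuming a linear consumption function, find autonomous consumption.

a = 122

MPC = ΔC/ΔY = (1741.37 − 552.92)/(2841 − 756) = 1188.45/2085 = 0.57
a = C − MPC·Y = 552.92 − 0.57(756) = 552.92 − 430.92 = 122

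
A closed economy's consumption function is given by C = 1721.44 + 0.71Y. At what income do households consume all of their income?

At break-even, C = Y: 1721.44 + 0.71Y = Y
0.29Y = 1721.44, so Y = 1721.44/0.29 = 5936

Y = 5936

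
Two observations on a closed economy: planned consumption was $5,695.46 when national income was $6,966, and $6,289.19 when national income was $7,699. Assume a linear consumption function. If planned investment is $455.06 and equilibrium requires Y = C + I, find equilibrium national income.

MPC = (6289.19 − 5695.46)/(7699 − 6966) = 593.73/733 = 0.81
a = 5695.46 − 0.81(6966) = 53
Equilibrium: Y = 53 + 0.81Y + 455.06
0.19Y = 508.06, so Y = 508.06/0.19 = 2674

Y = 2674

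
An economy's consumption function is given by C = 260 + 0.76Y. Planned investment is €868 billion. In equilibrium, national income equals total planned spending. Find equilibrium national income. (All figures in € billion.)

Y = C + I = 260 + 0.76Y + 868
Y − 0.76Y = 1128
0.24Y = 1128, so Y = 1128/0.24 = 4700

Y = 4700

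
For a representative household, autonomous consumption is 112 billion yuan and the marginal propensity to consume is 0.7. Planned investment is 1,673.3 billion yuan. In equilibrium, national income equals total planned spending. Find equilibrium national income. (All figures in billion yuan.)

Y = C + I = 112 + 0.7Y + 1673.3
Y − 0.7Y = 1785.3
0.3Y = 1785.3, so Y = 1785.3/0.3 = 5951

Y = 5951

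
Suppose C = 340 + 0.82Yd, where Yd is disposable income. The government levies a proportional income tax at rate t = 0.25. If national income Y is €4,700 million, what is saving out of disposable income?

S = 294.5

Yd = (1 − 0.25)(4700) = 0.75(4700) = 3525
C = 340 + 0.82(3525) = 340 + 2890.5 = 3230.5
S = Yd − C = 3525 − 3230.5 = 294.5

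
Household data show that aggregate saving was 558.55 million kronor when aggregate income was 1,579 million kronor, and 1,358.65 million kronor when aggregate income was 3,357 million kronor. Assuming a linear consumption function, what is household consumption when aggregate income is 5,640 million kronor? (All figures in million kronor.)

MPS = ΔS/ΔY = (1358.65 − 558.55)/(3357 − 1579) = 800.1/1778 = 0.45
MPC = 1 − MPS = 0.55
Autonomous saving = 558.55 − 0.45(1579) = -152, so a = 152
C = 152 + 0.55(5640) = 152 + 3102 = 3254

C = 3254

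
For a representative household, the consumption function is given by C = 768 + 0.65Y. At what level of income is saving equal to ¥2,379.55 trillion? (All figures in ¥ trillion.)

S = Y − C = -768 + 0.35Y
-768 + 0.35Y = 2379.55, so 0.35Y = 3147.55 and Y = 8993

Y = 8993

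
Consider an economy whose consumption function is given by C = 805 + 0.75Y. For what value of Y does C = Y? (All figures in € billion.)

At break-even, C = Y: 805 + 0.75Y = Y
0.25Y = 805, so Y = 805/0.25 = 3220

Y = 3220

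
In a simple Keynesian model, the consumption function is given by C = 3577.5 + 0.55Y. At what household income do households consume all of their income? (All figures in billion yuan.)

Y = 7950

At break-even, C = Y: 3577.5 + 0.55Y = Y
0.45Y = 3577.5, so Y = 3577.5/0.45 = 7950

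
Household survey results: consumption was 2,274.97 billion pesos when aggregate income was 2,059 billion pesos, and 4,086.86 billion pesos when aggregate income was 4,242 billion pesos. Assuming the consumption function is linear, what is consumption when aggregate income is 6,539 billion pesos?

MPC = (4086.86 − 2274.97)/(4242 − 2059) = 1811.89/2183 = 0.83
a = 2274.97 − 0.83(2059) = 2274.97 − 1708.97 = 566
C = 566 + 0.83(6539) = 566 + 5427.37 = 5993.37

C = 5993.37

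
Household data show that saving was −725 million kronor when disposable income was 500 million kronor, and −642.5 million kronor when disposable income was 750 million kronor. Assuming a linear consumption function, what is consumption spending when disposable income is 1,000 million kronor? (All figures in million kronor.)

C = 1560

MPS = ΔS/ΔY = (-642.5 − (-725))/(750 − 500) = 82.5/250 = 0.33
MPC = 1 − MPS = 0.67
Autonomous saving = -725 − 0.33(500) = -890, so a = 890
C = 890 + 0.67(1000) = 890 + 670 = 1560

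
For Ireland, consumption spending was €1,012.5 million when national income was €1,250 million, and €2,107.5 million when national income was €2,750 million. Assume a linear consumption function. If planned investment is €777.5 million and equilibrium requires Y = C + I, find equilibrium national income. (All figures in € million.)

Y = 3250

MPC = (2107.5 − 1012.5)/(2750 − 1250) = 1095/1500 = 0.73
a = 1012.5 − 0.73(1250) = 100
Equilibrium: Y = 100 + 0.73Y + 777.5
0.27Y = 877.5, so Y = 877.5/0.27 = 3250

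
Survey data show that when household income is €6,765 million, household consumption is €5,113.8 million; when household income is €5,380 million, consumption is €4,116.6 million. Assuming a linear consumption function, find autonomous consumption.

MPC = ΔC/ΔY = (5113.8 − 4116.6)/(6765 − 5380) = 997.2/1385 = 0.72
a = C − MPC·Y = 4116.6 − 0.72(5380) = 4116.6 − 3873.6 = 243

a = 243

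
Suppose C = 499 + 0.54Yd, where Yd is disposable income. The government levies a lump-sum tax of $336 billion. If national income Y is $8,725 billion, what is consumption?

C = 5029.06

Yd = Y − T = 8725 − 336 = 8389
C = 499 + 0.54(8389) = 499 + 4530.06 = 5029.06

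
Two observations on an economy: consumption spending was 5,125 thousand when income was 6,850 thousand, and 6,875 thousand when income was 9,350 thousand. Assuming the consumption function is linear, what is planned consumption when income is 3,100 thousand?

MPC = (6875 − 5125)/(9350 − 6850) = 1750/2500 = 0.7
a = 5125 − 0.7(6850) = 5125 − 4795 = 330
C = 330 + 0.7(3100) = 330 + 2170 = 2500

C = 2500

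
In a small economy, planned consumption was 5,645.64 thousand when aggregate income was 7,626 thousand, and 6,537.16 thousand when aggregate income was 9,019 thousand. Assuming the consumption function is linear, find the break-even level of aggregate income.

MPC = (6537.16 − 5645.64)/(9019 − 7626) = 891.52/1393 = 0.64
a = 5645.64 − 0.64(7626) = 5645.64 − 4880.64 = 765
Break-even: Y = a/(1−MPC) = 765/0.36 = 2125

Y = 2125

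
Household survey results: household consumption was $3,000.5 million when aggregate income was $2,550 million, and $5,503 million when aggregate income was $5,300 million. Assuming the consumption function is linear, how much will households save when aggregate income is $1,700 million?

S = -527

MPC = (5503 − 3000.5)/(5300 − 2550) = 2502.5/2750 = 0.91
a = 3000.5 − 0.91(2550) = 3000.5 − 2320.5 = 680
C = 680 + 0.91(1700) = 2227
S = 1700 − 2227 = -527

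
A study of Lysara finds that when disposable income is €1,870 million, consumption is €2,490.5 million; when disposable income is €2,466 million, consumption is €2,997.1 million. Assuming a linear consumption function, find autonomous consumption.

MPC = ΔC/ΔY = (2997.1 − 2490.5)/(2466 − 1870) = 506.6/596 = 0.85
a = C − MPC·Y = 2490.5 − 0.85(1870) = 2490.5 − 1589.5 = 901

a = 901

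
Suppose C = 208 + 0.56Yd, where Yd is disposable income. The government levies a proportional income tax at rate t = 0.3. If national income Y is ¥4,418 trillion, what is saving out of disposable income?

S = 1152.744

Yd = (1 − 0.3)(4418) = 0.7(4418) = 3092.6
C = 208 + 0.56(3092.6) = 208 + 1731.856 = 1939.856
S = Yd − C = 3092.6 − 1939.856 = 1152.744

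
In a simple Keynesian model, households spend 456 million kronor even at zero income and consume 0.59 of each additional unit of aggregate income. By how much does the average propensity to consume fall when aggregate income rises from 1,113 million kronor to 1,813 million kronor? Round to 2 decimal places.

ΔAPC = 0.16

At Y = 1113: C = 456 + 0.59(1113) = 1112.67, APC = 1112.67/1113 = 1.000
At Y = 1813: C = 1525.67, APC = 1525.67/1813 = 0.842
Fall in APC = 1.000 − 0.842 = 0.158 ≈ 0.16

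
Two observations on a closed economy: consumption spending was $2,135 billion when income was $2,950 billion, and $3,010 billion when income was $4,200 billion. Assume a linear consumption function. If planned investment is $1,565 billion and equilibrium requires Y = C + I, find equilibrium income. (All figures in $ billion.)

MPC = (3010 − 2135)/(4200 − 2950) = 875/1250 = 0.7
a = 2135 − 0.7(2950) = 70
Equilibrium: Y = 70 + 0.7Y + 1565
0.3Y = 1635, so Y = 1635/0.3 = 5450

Y = 5450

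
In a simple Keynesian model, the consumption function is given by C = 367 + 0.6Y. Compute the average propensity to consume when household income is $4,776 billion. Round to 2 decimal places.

APC = 0.68

C = 367 + 0.6(4776) = 3232.6
APC = C/Y = 3232.6/4776 = 0.68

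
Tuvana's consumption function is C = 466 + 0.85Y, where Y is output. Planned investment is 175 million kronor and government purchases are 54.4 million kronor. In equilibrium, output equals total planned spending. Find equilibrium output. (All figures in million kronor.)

Y = 4636

Y = C + I + G = 466 + 0.85Y + 175 + 54.4
Y − 0.85Y = 695.4
0.15Y = 695.4, so Y = 695.4/0.15 = 4636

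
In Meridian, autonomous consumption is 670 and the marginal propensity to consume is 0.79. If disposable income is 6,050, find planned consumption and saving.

C = 5449.5; S = 600.5

C = 670 + 0.79(6050) = 670 + 4779.5 = 5449.5
S = Y − C = 6050 − 5449.5 = 600.5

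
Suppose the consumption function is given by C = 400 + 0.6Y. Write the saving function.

S = Y − C = Y − (400 + 0.6Y) = -400 + (1 − 0.6)Y

S = -400 + 0.4Y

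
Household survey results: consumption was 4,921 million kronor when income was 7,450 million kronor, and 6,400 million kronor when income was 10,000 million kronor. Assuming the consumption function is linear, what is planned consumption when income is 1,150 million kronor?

MPC = (6400 − 4921)/(10000 − 7450) = 1479/2550 = 0.58
a = 4921 − 0.58(7450) = 4921 − 4321 = 600
C = 600 + 0.58(1150) = 600 + 667 = 1267

C = 1267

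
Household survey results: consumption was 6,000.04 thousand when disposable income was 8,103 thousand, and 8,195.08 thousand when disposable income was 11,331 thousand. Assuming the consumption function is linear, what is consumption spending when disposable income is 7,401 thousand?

MPC = (8195.08 − 6000.04)/(11331 − 8103) = 2195.04/3228 = 0.68
a = 6000.04 − 0.68(8103) = 6000.04 − 5510.04 = 490
C = 490 + 0.68(7401) = 490 + 5032.68 = 5522.68

C = 5522.68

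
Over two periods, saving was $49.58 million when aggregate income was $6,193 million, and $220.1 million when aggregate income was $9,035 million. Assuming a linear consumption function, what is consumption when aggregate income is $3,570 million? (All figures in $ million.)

C = 3677.8

MPS = ΔS/ΔY = (220.1 − 49.58)/(9035 − 6193) = 170.52/2842 = 0.06
MPC = 1 − MPS = 0.94
Autonomous saving = 49.58 − 0.06(6193) = -322, so a = 322
C = 322 + 0.94(3570) = 322 + 3355.8 = 3677.8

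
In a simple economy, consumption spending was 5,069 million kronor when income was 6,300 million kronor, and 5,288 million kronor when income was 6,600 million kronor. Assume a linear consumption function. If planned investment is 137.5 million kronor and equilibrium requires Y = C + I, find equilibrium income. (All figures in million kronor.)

Y = 2250

MPC = (5288 − 5069)/(6600 − 6300) = 219/300 = 0.73
a = 5069 − 0.73(6300) = 470
Equilibrium: Y = 470 + 0.73Y + 137.5
0.27Y = 607.5, so Y = 607.5/0.27 = 2250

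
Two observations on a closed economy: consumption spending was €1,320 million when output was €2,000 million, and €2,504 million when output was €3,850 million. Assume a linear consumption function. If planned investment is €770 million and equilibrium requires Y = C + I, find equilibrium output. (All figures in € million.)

MPC = (2504 − 1320)/(3850 − 2000) = 1184/1850 = 0.64
a = 1320 − 0.64(2000) = 40
Equilibrium: Y = 40 + 0.64Y + 770
0.36Y = 810, so Y = 810/0.36 = 2250

Y = 2250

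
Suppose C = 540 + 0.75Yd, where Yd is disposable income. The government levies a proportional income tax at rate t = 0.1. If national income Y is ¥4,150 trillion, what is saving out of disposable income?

S = 393.75

Yd = (1 − 0.1)(4150) = 0.9(4150) = 3735
C = 540 + 0.75(3735) = 540 + 2801.25 = 3341.25
S = Yd − C = 3735 − 3341.25 = 393.75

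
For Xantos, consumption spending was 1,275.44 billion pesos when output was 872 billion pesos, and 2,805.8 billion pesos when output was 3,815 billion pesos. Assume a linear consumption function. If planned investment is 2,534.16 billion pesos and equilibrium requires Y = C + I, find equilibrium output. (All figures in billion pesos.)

MPC = (2805.8 − 1275.44)/(3815 − 872) = 1530.36/2943 = 0.52
a = 1275.44 − 0.52(872) = 822
Equilibrium: Y = 822 + 0.52Y + 2534.16
0.48Y = 3356.16, so Y = 3356.16/0.48 = 6992

Y = 6992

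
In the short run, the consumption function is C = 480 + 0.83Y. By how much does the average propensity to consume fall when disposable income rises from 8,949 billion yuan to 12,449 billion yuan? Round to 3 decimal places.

At Y = 8949: C = 480 + 0.83(8949) = 7907.67, APC = 7907.67/8949 = 0.8836
At Y = 12449: C = 10812.67, APC = 10812.67/12449 = 0.8686
Fall in APC = 0.8836 − 0.8686 = 0.015

ΔAPC = 0.015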